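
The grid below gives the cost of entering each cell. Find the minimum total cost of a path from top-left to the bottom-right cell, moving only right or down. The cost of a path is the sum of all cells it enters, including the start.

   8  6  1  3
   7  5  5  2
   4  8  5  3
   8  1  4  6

29

Take r0c0 r0c1 r0c2 r0c3 r1c3 r2c3 r3c3 for a total of 8 + 6 + 1 + 3 + 2 + 3 + 6 = 29.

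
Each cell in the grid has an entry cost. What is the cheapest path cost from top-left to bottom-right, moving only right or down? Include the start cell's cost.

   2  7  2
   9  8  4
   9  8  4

19

Take (0,0)→(0,1)→(0,2)→(1,2)→(2,2) for a total of 2 + 7 + 2 + 4 + 4 = 19.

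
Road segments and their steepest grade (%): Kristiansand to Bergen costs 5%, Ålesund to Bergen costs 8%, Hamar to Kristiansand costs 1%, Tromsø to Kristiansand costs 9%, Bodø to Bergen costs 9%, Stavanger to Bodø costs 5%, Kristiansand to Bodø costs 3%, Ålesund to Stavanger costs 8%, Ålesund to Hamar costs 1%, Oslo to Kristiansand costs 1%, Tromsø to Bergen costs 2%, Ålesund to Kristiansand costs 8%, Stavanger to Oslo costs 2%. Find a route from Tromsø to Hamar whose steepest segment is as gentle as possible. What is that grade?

5

Comparing a few candidate routes:
Tromsø -> Bergen -> Ålesund -> Hamar: max(2, 8, 1) = 8
Tromsø -> Bergen -> Kristiansand -> Ålesund -> Hamar: max(2, 5, 8, 1) = 8
Tromsø -> Bergen -> Kristiansand -> Oslo -> Stavanger -> Ålesund -> Hamar: max(2, 5, 1, 2, 8, 1) = 8
Tromsø -> Bergen -> Ålesund -> Stavanger -> Bodø -> Kristiansand -> Hamar: max(2, 8, 8, 5, 3, 1) = 8
Tromsø -> Bergen -> Kristiansand -> Bodø -> Stavanger -> Ålesund -> Hamar: max(2, 5, 3, 5, 8, 1) = 8
Tromsø -> Bergen -> Kristiansand -> Hamar: max(2, 5, 1) = 5
The minimum achievable maximum is 5%.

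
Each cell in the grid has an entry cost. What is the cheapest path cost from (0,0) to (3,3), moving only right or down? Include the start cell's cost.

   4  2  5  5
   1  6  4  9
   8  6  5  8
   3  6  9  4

32

Best path: (0,0) -> (0,1) -> (0,2) -> (1,2) -> (2,2) -> (2,3) -> (3,3)
Cost: 4 + 2 + 5 + 4 + 5 + 8 + 4 = 32
For comparison, the top-then-right route costs 37.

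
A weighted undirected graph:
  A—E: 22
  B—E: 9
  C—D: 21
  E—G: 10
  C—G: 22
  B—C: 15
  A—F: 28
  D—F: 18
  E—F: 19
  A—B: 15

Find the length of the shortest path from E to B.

A few of the E→B routes:
E → F → A → B: 19 + 28 + 15 = 62
E → G → C → B: 10 + 22 + 15 = 47
E → B: 9
E → A → B: 22 + 15 = 37
Shortest: 9.

9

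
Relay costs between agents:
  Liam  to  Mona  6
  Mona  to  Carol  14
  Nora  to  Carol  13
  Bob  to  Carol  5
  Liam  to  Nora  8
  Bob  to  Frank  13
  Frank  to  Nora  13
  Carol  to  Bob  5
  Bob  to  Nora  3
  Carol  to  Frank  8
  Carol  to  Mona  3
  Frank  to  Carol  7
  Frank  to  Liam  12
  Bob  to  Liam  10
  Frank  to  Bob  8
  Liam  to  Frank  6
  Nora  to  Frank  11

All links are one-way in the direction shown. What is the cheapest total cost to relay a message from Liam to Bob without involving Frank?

25

Candidate routes:
Liam→Mona→Carol→Bob: 6 + 14 + 5 = 25
Liam→Nora→Carol→Bob: 8 + 13 + 5 = 26
The minimum is 25.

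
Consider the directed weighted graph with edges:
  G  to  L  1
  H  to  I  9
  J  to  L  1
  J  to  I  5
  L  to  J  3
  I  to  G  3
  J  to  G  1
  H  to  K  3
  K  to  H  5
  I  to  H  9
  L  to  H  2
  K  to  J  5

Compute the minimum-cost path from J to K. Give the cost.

Paths from J to K:
J→G→L→H→K: 1 + 1 + 2 + 3 = 7
J→I→H→K: 5 + 9 + 3 = 17
J→L→H→K: 1 + 2 + 3 = 6
J→I→G→L→H→K: 5 + 3 + 1 + 2 + 3 = 14
Shortest: 6.

6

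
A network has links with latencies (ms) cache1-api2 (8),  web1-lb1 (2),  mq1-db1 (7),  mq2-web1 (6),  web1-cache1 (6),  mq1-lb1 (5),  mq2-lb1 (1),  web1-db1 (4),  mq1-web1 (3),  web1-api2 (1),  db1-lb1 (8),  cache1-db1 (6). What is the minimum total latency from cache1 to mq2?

Comparing a few candidate routes:
cache1 → db1 → web1 → lb1 → mq2: 6 + 4 + 2 + 1 = 13
cache1 → api2 → web1 → lb1 → mq2: 8 + 1 + 2 + 1 = 12
cache1 → web1 → lb1 → mq2: 6 + 2 + 1 = 9
cache1 → web1 → mq2: 6 + 6 = 12
The minimum is 9 ms.

9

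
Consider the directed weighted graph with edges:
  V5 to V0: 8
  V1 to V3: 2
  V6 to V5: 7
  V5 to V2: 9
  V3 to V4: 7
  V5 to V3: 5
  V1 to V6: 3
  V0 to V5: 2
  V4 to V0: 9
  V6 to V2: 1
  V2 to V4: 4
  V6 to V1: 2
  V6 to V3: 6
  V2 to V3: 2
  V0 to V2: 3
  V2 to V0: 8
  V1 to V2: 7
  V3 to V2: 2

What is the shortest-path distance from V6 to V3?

3

Checking several routes:
V6 -> V1 -> V2 -> V3: 2 + 7 + 2 = 11
V6 -> V3: 6
V6 -> V2 -> V0 -> V5 -> V3: 1 + 8 + 2 + 5 = 16
V6 -> V2 -> V3: 1 + 2 = 3
V6 -> V1 -> V3: 2 + 2 = 4
V6 -> V5 -> V3: 7 + 5 = 12
Shortest: 3.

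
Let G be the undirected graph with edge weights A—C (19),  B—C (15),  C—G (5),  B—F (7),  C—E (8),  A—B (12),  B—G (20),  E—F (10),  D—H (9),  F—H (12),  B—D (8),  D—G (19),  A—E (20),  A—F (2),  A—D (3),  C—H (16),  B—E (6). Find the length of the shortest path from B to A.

9

Some routes from B to A:
B → A: 12
B → F → A: 7 + 2 = 9
B → D → A: 8 + 3 = 11
The minimum is 9.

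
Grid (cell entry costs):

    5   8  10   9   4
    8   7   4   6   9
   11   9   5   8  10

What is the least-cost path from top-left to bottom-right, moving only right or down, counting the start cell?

One optimal route is (0,0) (0,1) (1,1) (1,2) (2,2) (2,3) (2,4).
Its cost is 5 + 8 + 7 + 4 + 5 + 8 + 10 = 47.

47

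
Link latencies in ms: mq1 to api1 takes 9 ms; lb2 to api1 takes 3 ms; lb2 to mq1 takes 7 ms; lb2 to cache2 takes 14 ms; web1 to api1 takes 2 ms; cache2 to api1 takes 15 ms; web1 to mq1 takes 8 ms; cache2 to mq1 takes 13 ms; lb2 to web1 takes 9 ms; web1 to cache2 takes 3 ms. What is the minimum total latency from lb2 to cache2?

A few of the lb2→cache2 routes:
lb2 -> web1 -> cache2: 9 + 3 = 12
lb2 -> api1 -> cache2: 3 + 15 = 18
lb2 -> mq1 -> web1 -> cache2: 7 + 8 + 3 = 18
lb2 -> cache2: 14
lb2 -> api1 -> web1 -> cache2: 3 + 2 + 3 = 8
Best route has total 8 ms.

8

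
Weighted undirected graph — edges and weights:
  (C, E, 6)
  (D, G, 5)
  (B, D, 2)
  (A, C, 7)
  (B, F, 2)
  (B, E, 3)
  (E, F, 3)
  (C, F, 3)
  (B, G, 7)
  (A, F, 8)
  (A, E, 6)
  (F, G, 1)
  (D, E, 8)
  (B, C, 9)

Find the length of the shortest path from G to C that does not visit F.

A few of the G→C routes:
G → D → B → E → C: 5 + 2 + 3 + 6 = 16
G → D → B → C: 5 + 2 + 9 = 16
G → B → E → C: 7 + 3 + 6 = 16
Shortest: 16.

16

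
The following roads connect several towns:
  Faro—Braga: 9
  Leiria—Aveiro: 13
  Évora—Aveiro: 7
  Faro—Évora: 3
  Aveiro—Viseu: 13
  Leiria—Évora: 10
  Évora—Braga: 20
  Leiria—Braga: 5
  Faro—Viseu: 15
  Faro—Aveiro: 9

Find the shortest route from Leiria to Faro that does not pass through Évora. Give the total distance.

14

Paths from Leiria to Faro avoiding Évora:
Leiria - Braga - Faro: 5 + 9 = 14
Leiria - Aveiro - Faro: 13 + 9 = 22
Leiria - Aveiro - Viseu - Faro: 13 + 13 + 15 = 41
Shortest: 14.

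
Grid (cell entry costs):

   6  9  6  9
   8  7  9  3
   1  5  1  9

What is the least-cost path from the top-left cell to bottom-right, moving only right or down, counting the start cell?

30

One optimal route is (0,0) (1,0) (2,0) (2,1) (2,2) (2,3).
Its cost is 6 + 8 + 1 + 5 + 1 + 9 = 30.
(Top row then right column would cost 42.)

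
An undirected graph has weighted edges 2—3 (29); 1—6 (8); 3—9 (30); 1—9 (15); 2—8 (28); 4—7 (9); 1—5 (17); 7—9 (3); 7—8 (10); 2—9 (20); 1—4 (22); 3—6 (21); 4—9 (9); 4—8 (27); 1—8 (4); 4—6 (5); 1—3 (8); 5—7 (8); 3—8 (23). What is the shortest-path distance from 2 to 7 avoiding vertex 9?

38

A few of the 2→7 routes:
2 -> 3 -> 1 -> 6 -> 4 -> 7: 29 + 8 + 8 + 5 + 9 = 59
2 -> 3 -> 1 -> 8 -> 7: 29 + 8 + 4 + 10 = 51
2 -> 8 -> 7: 28 + 10 = 38
2 -> 8 -> 1 -> 5 -> 7: 28 + 4 + 17 + 8 = 57
2 -> 8 -> 1 -> 6 -> 4 -> 7: 28 + 4 + 8 + 5 + 9 = 54
Shortest: 38.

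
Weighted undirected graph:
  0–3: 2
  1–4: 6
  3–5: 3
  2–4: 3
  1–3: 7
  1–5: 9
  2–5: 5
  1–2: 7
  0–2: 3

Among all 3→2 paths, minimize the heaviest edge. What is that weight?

3

Comparing a few candidate routes:
3 - 5 - 2: max(3, 5) = 5
3 - 0 - 2: max(2, 3) = 3
3 - 1 - 4 - 2: max(7, 6, 3) = 7
Smallest bottleneck: 3.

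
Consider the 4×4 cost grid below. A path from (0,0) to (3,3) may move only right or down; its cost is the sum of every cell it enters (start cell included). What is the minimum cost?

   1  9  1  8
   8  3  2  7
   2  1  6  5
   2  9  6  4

Best path: [0,0] [1,0] [2,0] [2,1] [2,2] [2,3] [3,3]
Cost: 1 + 8 + 2 + 1 + 6 + 5 + 4 = 27
For comparison, the top-then-right route costs 35.

27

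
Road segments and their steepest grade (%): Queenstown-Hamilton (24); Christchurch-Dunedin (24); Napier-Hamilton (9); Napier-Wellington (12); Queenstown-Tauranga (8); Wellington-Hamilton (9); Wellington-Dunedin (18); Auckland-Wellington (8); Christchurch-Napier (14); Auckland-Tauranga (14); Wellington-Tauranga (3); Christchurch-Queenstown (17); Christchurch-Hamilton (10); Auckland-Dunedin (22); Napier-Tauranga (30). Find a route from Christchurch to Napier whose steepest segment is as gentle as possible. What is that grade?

10

Some routes from Christchurch to Napier:
Christchurch - Hamilton - Wellington - Napier: max(10, 9, 12) = 12
Christchurch - Hamilton - Napier: max(10, 9) = 10
Christchurch - Napier: max(14) = 14
Smallest bottleneck: 10%.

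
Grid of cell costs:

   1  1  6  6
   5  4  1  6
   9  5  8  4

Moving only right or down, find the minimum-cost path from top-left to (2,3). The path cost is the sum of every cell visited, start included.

17

Take (0,0) (0,1) (1,1) (1,2) (1,3) (2,3) for a total of 1 + 1 + 4 + 1 + 6 + 4 = 17.
For comparison, the top-then-right route costs 24.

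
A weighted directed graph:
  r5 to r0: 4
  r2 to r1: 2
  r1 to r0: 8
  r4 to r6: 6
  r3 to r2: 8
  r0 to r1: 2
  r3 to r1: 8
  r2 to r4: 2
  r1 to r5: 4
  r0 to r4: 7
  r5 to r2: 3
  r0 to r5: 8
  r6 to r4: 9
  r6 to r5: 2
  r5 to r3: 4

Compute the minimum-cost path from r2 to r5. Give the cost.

Some routes from r2 to r5:
r2 -> r4 -> r6 -> r5: 2 + 6 + 2 = 10
r2 -> r1 -> r5: 2 + 4 = 6
r2 -> r1 -> r0 -> r5: 2 + 8 + 8 = 18
Shortest: 6.

6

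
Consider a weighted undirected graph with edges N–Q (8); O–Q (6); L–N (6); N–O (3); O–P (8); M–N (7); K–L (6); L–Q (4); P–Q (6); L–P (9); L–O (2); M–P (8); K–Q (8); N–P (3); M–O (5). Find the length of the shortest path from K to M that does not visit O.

A few of the K→M routes:
K→L→N→M: 6 + 6 + 7 = 19
K→Q→P→M: 8 + 6 + 8 = 22
K→L→P→M: 6 + 9 + 8 = 23
K→Q→N→M: 8 + 8 + 7 = 23
K→L→N→P→M: 6 + 6 + 3 + 8 = 23
K→L→Q→P→M: 6 + 4 + 6 + 8 = 24
The minimum is 19.

19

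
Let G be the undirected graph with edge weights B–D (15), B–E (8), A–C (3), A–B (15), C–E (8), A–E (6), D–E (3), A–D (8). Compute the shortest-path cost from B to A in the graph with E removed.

Paths from B to A avoiding E:
B → A: 15
B → D → A: 15 + 8 = 23
The minimum is 15.

15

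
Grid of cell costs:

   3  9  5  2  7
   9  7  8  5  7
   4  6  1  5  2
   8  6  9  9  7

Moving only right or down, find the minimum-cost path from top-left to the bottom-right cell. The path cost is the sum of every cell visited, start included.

Take [0,0] [1,0] [2,0] [2,1] [2,2] [2,3] [2,4] [3,4] for a total of 3 + 9 + 4 + 6 + 1 + 5 + 2 + 7 = 37.
(Top row then right column would cost 42.)

37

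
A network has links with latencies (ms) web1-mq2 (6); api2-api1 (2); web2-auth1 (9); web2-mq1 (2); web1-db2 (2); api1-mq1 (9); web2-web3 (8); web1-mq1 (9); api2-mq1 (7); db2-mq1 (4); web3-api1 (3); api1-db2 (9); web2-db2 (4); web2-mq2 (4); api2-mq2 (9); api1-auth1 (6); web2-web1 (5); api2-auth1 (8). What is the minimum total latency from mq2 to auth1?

A few of the mq2→auth1 routes:
mq2 - web1 - web2 - auth1: 6 + 5 + 9 = 20
mq2 - api2 - auth1: 9 + 8 = 17
mq2 - web2 - web3 - api1 - auth1: 4 + 8 + 3 + 6 = 21
mq2 - api2 - api1 - auth1: 9 + 2 + 6 = 17
mq2 - web2 - auth1: 4 + 9 = 13
Shortest: 13 ms.

13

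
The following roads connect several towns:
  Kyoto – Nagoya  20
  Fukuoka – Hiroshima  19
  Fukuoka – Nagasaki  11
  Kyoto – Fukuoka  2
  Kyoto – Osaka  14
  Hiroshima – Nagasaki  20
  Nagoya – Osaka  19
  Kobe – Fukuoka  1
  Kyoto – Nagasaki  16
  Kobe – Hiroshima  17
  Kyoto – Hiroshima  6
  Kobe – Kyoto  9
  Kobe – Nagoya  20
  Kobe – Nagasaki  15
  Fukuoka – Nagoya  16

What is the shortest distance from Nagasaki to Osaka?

27

A few of the Nagasaki→Osaka routes:
Nagasaki - Fukuoka - Kyoto - Osaka: 11 + 2 + 14 = 27
Nagasaki - Kyoto - Osaka: 16 + 14 = 30
Nagasaki - Kobe - Fukuoka - Kyoto - Osaka: 15 + 1 + 2 + 14 = 32
Best route has total 27.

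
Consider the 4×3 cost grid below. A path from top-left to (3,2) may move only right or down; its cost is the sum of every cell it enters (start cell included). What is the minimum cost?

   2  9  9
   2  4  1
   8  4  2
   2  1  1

One optimal route is (0,0) (1,0) (1,1) (1,2) (2,2) (3,2).
Its cost is 2 + 2 + 4 + 1 + 2 + 1 = 12.
(Top row then right column would cost 24.)

12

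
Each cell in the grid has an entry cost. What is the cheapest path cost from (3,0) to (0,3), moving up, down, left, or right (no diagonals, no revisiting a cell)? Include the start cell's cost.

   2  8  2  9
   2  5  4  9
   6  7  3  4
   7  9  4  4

Path r3c0 r2c0 r1c0 r1c1 r1c2 r0c2 r0c3: 7 + 6 + 2 + 5 + 4 + 2 + 9 = 35.

35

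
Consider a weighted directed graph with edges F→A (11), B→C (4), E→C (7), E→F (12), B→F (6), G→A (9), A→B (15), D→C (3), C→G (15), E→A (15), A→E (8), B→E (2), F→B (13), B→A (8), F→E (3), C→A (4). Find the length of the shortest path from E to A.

11

A few of the E→A routes:
E -> F -> A: 12 + 11 = 23
E -> C -> A: 7 + 4 = 11
E -> F -> B -> A: 12 + 13 + 8 = 33
E -> F -> B -> C -> A: 12 + 13 + 4 + 4 = 33
E -> A: 15
E -> C -> G -> A: 7 + 15 + 9 = 31
Shortest: 11.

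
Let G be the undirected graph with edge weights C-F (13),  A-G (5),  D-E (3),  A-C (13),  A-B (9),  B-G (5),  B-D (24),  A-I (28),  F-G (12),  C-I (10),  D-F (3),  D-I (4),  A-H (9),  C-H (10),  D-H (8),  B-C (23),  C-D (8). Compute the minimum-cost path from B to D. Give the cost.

20

Checking several routes:
B → D: 24
B → G → F → D: 5 + 12 + 3 = 20
B → A → G → F → D: 9 + 5 + 12 + 3 = 29
B → G → A → H → D: 5 + 5 + 9 + 8 = 27
B → A → H → D: 9 + 9 + 8 = 26
Shortest: 20.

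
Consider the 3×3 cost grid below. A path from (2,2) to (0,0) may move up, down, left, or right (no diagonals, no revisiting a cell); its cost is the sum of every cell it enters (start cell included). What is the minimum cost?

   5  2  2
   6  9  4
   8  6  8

21

Path r2c2 -> r1c2 -> r0c2 -> r0c1 -> r0c0: 8 + 4 + 2 + 2 + 5 = 21.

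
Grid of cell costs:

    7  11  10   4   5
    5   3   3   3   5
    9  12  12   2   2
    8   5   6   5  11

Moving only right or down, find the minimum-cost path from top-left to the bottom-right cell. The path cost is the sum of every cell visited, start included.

One optimal route is [0,0] -> [1,0] -> [1,1] -> [1,2] -> [1,3] -> [2,3] -> [2,4] -> [3,4].
Its cost is 7 + 5 + 3 + 3 + 3 + 2 + 2 + 11 = 36.
(Top row then right column would cost 55.)

36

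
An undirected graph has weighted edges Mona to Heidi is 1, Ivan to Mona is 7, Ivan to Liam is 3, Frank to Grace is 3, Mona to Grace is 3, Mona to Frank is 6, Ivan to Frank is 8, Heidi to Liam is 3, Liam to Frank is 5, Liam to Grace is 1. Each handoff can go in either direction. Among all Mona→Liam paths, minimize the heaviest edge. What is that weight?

Comparing a few candidate routes:
Mona→Heidi→Liam: max(1, 3) = 3
Mona→Grace→Frank→Liam: max(3, 3, 5) = 5
Mona→Ivan→Liam: max(7, 3) = 7
Mona→Grace→Liam: max(3, 1) = 3
Mona→Frank→Liam: max(6, 5) = 6
Mona→Frank→Grace→Liam: max(6, 3, 1) = 6
Best route has worst link 3.

3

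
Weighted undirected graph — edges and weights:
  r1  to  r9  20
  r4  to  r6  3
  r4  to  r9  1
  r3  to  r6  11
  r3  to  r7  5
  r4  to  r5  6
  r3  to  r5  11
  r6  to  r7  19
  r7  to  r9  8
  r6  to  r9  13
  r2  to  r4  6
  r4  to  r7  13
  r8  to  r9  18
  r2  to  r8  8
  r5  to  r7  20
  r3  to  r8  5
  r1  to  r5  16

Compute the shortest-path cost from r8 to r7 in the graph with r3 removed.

23

A few of the r8→r7 routes:
r8 -> r2 -> r4 -> r7: 8 + 6 + 13 = 27
r8 -> r9 -> r7: 18 + 8 = 26
r8 -> r9 -> r4 -> r7: 18 + 1 + 13 = 32
r8 -> r2 -> r4 -> r9 -> r7: 8 + 6 + 1 + 8 = 23
r8 -> r2 -> r4 -> r6 -> r7: 8 + 6 + 3 + 19 = 36
Shortest: 23.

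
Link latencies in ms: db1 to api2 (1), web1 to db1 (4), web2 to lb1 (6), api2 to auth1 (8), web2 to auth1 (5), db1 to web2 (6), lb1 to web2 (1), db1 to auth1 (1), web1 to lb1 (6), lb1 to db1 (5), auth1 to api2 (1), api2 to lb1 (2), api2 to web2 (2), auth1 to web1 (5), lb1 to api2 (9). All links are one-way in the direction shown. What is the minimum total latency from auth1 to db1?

8

Candidate routes:
auth1→api2→web2→lb1→db1: 1 + 2 + 6 + 5 = 14
auth1→api2→lb1→db1: 1 + 2 + 5 = 8
auth1→web1→lb1→db1: 5 + 6 + 5 = 16
auth1→web1→db1: 5 + 4 = 9
Shortest: 8 ms.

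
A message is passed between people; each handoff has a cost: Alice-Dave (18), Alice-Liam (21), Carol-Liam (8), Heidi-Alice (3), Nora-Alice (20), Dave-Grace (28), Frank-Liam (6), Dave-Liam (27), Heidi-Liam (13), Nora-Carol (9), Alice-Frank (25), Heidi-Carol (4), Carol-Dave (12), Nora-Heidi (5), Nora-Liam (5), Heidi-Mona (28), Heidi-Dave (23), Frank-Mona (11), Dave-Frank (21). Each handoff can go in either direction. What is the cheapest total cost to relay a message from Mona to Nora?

22

Checking several routes:
Mona -> Frank -> Liam -> Carol -> Heidi -> Nora: 11 + 6 + 8 + 4 + 5 = 34
Mona -> Heidi -> Nora: 28 + 5 = 33
Mona -> Frank -> Liam -> Carol -> Nora: 11 + 6 + 8 + 9 = 34
Mona -> Frank -> Liam -> Nora: 11 + 6 + 5 = 22
The minimum is 22.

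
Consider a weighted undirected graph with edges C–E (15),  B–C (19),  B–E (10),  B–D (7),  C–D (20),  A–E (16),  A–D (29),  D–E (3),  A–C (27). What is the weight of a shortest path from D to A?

19

Checking several routes:
D -> C -> E -> A: 20 + 15 + 16 = 51
D -> E -> C -> A: 3 + 15 + 27 = 45
D -> C -> A: 20 + 27 = 47
D -> E -> A: 3 + 16 = 19
D -> A: 29
D -> B -> E -> A: 7 + 10 + 16 = 33
Shortest: 19.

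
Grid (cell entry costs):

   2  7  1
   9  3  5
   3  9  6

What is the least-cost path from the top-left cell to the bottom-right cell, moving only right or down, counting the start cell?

Cheapest: (0,0) (0,1) (0,2) (1,2) (2,2)
  2 + 7 + 1 + 5 + 6 = 21

21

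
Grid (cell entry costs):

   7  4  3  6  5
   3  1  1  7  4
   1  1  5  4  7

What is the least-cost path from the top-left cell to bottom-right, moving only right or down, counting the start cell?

Cheapest: (0,0) (1,0) (1,1) (1,2) (2,2) (2,3) (2,4)
  7 + 3 + 1 + 1 + 5 + 4 + 7 = 28
(Top row then right column would cost 36.)

28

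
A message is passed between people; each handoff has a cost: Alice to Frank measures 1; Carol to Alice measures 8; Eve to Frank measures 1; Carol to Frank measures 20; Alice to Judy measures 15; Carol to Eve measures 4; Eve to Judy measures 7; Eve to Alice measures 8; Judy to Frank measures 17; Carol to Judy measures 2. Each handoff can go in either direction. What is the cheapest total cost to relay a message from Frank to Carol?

Checking several routes:
Frank - Eve - Judy - Carol: 1 + 7 + 2 = 10
Frank - Eve - Alice - Carol: 1 + 8 + 8 = 17
Frank - Alice - Carol: 1 + 8 = 9
Frank - Alice - Eve - Carol: 1 + 8 + 4 = 13
Frank - Eve - Carol: 1 + 4 = 5
The minimum is 5.

5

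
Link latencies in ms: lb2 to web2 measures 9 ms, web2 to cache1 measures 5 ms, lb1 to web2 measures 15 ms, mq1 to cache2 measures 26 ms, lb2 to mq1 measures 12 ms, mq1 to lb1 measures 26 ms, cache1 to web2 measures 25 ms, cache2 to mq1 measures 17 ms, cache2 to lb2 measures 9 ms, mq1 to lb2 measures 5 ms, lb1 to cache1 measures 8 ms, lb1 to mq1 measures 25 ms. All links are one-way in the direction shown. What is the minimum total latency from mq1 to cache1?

19

Routes from mq1 to cache1:
mq1-cache2-lb2-web2-cache1: 26 + 9 + 9 + 5 = 49
mq1-lb1-web2-cache1: 26 + 15 + 5 = 46
mq1-lb1-cache1: 26 + 8 = 34
mq1-lb2-web2-cache1: 5 + 9 + 5 = 19
Best route has total 19 ms.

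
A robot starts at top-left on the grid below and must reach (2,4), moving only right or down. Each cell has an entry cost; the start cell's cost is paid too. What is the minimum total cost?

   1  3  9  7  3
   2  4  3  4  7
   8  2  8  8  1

22

One optimal route is r0c0 r1c0 r1c1 r1c2 r1c3 r1c4 r2c4.
Its cost is 1 + 2 + 4 + 3 + 4 + 7 + 1 = 22.
For comparison, the top-then-right route costs 31.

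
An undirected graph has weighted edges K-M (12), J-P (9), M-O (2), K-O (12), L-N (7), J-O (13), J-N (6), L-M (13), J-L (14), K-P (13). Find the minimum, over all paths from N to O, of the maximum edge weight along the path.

Comparing a few candidate routes:
N -> L -> M -> O: max(7, 13, 2) = 13
N -> L -> M -> K -> O: max(7, 13, 12, 12) = 13
N -> J -> O: max(6, 13) = 13
N -> L -> M -> K -> P -> J -> O: max(7, 13, 12, 13, 9, 13) = 13
The minimum achievable maximum is 13.

13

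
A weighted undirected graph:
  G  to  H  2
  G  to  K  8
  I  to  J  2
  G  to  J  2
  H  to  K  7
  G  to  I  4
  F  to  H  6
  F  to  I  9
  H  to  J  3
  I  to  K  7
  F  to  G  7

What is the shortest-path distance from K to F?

13

Comparing a few candidate routes:
K-H-F: 7 + 6 = 13
K-I-F: 7 + 9 = 16
K-G-F: 8 + 7 = 15
K-H-G-F: 7 + 2 + 7 = 16
K-G-H-F: 8 + 2 + 6 = 16
Shortest: 13.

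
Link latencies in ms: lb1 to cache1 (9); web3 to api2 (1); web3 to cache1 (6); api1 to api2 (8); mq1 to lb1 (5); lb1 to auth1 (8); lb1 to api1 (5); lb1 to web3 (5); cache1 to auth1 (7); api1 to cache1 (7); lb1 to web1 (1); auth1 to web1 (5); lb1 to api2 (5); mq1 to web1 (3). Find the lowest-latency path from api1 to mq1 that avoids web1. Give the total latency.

10

A few of the api1→mq1 routes:
api1→api2→lb1→mq1: 8 + 5 + 5 = 18
api1→cache1→web3→lb1→mq1: 7 + 6 + 5 + 5 = 23
api1→cache1→lb1→mq1: 7 + 9 + 5 = 21
api1→api2→web3→lb1→mq1: 8 + 1 + 5 + 5 = 19
api1→cache1→web3→api2→lb1→mq1: 7 + 6 + 1 + 5 + 5 = 24
api1→lb1→mq1: 5 + 5 = 10
Best route has total 10 ms.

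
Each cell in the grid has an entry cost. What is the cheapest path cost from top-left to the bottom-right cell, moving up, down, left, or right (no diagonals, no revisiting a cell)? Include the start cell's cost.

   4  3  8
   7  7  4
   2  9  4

Best path: r0c0→r0c1→r1c1→r1c2→r2c2
Cost: 4 + 3 + 7 + 4 + 4 = 22

22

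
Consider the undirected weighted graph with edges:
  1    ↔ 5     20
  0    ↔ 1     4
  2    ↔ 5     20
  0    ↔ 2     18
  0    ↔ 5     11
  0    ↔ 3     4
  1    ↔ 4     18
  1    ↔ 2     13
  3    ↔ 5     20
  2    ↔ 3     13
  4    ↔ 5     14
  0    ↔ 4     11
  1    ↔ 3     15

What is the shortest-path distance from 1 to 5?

15

Comparing a few candidate routes:
1-3-0-5: 15 + 4 + 11 = 30
1-0-4-5: 4 + 11 + 14 = 29
1-0-5: 4 + 11 = 15
1-5: 20
1-4-5: 18 + 14 = 32
1-0-3-5: 4 + 4 + 20 = 28
Shortest: 15.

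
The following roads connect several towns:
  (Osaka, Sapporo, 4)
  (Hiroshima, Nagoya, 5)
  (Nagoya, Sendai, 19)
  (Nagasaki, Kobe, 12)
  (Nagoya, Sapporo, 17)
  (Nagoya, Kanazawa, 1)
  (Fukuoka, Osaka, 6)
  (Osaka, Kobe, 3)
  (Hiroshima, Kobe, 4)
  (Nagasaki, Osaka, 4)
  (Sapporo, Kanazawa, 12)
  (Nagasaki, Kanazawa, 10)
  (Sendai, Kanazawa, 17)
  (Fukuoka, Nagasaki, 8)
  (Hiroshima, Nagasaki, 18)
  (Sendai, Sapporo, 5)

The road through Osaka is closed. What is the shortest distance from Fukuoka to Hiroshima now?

24

Comparing a few candidate routes:
Fukuoka - Nagasaki - Kobe - Hiroshima: 8 + 12 + 4 = 24
Fukuoka - Nagasaki - Kanazawa - Sendai - Nagoya - Hiroshima: 8 + 10 + 17 + 19 + 5 = 59
Fukuoka - Nagasaki - Kanazawa - Nagoya - Hiroshima: 8 + 10 + 1 + 5 = 24
Fukuoka - Nagasaki - Kanazawa - Sapporo - Sendai - Nagoya - Hiroshima: 8 + 10 + 12 + 5 + 19 + 5 = 59
Fukuoka - Nagasaki - Hiroshima: 8 + 18 = 26
Fukuoka - Nagasaki - Kanazawa - Sapporo - Nagoya - Hiroshima: 8 + 10 + 12 + 17 + 5 = 52
The minimum is 24.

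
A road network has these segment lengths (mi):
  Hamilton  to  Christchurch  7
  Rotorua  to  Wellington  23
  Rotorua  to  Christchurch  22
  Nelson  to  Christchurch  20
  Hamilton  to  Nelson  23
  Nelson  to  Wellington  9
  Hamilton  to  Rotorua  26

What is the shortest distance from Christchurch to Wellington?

29

A few of the Christchurch→Wellington routes:
Christchurch - Nelson - Wellington: 20 + 9 = 29
Christchurch - Hamilton - Nelson - Wellington: 7 + 23 + 9 = 39
Christchurch - Rotorua - Wellington: 22 + 23 = 45
Christchurch - Hamilton - Rotorua - Wellington: 7 + 26 + 23 = 56
Shortest: 29 mi.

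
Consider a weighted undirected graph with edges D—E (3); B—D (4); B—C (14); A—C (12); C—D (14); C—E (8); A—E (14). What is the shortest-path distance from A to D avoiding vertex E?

Routes from A to D avoiding E:
A - C - B - D: 12 + 14 + 4 = 30
A - C - D: 12 + 14 = 26
Best route has total 26.

26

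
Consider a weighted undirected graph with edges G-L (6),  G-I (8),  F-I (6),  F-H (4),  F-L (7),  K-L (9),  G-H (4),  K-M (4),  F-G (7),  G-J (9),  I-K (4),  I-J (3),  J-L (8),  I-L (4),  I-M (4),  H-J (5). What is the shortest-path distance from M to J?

7

Comparing a few candidate routes:
M -> I -> F -> H -> J: 4 + 6 + 4 + 5 = 19
M -> K -> I -> J: 4 + 4 + 3 = 11
M -> I -> J: 4 + 3 = 7
M -> I -> L -> J: 4 + 4 + 8 = 16
Best route has total 7.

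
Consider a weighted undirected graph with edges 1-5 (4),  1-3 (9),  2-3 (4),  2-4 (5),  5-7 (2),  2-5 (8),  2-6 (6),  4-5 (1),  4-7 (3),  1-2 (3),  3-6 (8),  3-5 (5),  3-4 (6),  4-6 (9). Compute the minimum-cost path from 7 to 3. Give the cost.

7

Checking several routes:
7→5→4→2→3: 2 + 1 + 5 + 4 = 12
7→4→5→3: 3 + 1 + 5 = 9
7→4→3: 3 + 6 = 9
7→5→4→3: 2 + 1 + 6 = 9
7→4→2→3: 3 + 5 + 4 = 12
7→5→3: 2 + 5 = 7
The minimum is 7.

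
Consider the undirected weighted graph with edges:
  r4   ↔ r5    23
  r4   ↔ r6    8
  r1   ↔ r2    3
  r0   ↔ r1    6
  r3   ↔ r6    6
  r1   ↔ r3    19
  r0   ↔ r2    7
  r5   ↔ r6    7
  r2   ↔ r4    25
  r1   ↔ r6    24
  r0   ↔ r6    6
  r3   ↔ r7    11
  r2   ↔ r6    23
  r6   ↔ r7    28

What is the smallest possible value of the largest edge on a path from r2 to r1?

A few of the r2→r1 routes:
r2 - r0 - r6 - r3 - r1: max(7, 6, 6, 19) = 19
r2 - r0 - r1: max(7, 6) = 7
r2 - r1: max(3) = 3
r2 - r6 - r0 - r1: max(23, 6, 6) = 23
Smallest bottleneck: 3.

3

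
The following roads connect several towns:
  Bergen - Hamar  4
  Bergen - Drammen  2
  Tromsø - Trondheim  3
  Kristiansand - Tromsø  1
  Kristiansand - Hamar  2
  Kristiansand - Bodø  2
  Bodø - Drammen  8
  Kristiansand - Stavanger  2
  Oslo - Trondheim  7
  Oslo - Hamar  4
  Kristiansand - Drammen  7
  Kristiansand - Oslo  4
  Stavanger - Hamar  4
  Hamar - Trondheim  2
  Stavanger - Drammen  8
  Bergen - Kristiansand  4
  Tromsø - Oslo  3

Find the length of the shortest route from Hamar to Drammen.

6

Checking several routes:
Hamar - Bergen - Drammen: 4 + 2 = 6
Hamar - Kristiansand - Drammen: 2 + 7 = 9
Hamar - Kristiansand - Stavanger - Drammen: 2 + 2 + 8 = 12
Hamar - Kristiansand - Bergen - Drammen: 2 + 4 + 2 = 8
Hamar - Kristiansand - Bodø - Drammen: 2 + 2 + 8 = 12
Best route has total 6.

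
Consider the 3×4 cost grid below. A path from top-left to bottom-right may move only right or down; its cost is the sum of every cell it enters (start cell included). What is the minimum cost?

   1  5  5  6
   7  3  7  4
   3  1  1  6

One optimal route is [0,0] → [0,1] → [1,1] → [2,1] → [2,2] → [2,3].
Its cost is 1 + 5 + 3 + 1 + 1 + 6 = 17.

17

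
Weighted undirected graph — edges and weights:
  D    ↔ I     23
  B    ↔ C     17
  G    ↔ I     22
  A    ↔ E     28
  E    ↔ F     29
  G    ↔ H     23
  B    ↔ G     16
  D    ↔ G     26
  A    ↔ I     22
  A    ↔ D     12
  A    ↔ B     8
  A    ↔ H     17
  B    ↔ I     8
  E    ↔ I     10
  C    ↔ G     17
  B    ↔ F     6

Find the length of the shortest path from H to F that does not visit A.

Checking several routes:
H - G - C - B - F: 23 + 17 + 17 + 6 = 63
H - G - I - E - F: 23 + 22 + 10 + 29 = 84
H - G - B - F: 23 + 16 + 6 = 45
H - G - I - B - F: 23 + 22 + 8 + 6 = 59
Shortest: 45.

45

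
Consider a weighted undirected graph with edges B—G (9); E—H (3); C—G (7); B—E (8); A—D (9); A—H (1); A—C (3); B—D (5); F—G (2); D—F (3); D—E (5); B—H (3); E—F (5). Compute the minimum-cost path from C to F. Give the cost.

9

Comparing a few candidate routes:
C → A → D → F: 3 + 9 + 3 = 15
C → A → H → E → D → F: 3 + 1 + 3 + 5 + 3 = 15
C → A → H → E → F: 3 + 1 + 3 + 5 = 12
C → G → F: 7 + 2 = 9
C → A → H → B → D → F: 3 + 1 + 3 + 5 + 3 = 15
Shortest: 9.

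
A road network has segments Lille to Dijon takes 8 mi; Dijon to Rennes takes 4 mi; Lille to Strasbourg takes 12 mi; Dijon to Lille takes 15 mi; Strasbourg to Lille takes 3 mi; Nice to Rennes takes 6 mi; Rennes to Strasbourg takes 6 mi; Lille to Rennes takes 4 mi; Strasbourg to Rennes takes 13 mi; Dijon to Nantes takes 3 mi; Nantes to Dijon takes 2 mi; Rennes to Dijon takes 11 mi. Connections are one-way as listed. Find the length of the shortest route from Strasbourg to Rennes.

7

Routes from Strasbourg to Rennes:
Strasbourg → Lille → Rennes: 3 + 4 = 7
Strasbourg → Rennes: 13
Strasbourg → Lille → Dijon → Rennes: 3 + 8 + 4 = 15
The minimum is 7 mi.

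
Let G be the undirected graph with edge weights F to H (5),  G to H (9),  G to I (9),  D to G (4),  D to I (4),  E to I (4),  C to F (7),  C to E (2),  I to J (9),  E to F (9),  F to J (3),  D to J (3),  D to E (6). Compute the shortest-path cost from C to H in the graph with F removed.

21

Checking several routes:
C→E→I→D→G→H: 2 + 4 + 4 + 4 + 9 = 23
C→E→I→G→H: 2 + 4 + 9 + 9 = 24
C→E→D→G→H: 2 + 6 + 4 + 9 = 21
Shortest: 21.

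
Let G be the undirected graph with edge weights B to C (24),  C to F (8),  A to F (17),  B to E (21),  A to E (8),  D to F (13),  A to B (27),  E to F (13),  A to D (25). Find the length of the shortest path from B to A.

27

Comparing a few candidate routes:
B-E-A: 21 + 8 = 29
B-E-F-A: 21 + 13 + 17 = 51
B-A: 27
B-C-F-E-A: 24 + 8 + 13 + 8 = 53
B-C-F-A: 24 + 8 + 17 = 49
Best route has total 27.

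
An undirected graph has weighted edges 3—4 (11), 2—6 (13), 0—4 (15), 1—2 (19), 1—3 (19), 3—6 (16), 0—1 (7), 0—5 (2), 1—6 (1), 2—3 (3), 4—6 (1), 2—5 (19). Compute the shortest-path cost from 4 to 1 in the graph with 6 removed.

A few of the 4→1 routes:
4 -> 3 -> 1: 11 + 19 = 30
4 -> 0 -> 1: 15 + 7 = 22
4 -> 3 -> 2 -> 1: 11 + 3 + 19 = 33
The minimum is 22.

22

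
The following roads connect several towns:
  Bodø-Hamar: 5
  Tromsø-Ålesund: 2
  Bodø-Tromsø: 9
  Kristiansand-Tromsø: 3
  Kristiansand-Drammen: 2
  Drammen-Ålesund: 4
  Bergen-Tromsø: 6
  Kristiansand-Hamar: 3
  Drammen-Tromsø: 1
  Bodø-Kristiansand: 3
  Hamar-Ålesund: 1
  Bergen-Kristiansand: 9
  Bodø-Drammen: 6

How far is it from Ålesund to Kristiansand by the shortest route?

4

Checking several routes:
Ålesund-Drammen-Tromsø-Kristiansand: 4 + 1 + 3 = 8
Ålesund-Drammen-Kristiansand: 4 + 2 = 6
Ålesund-Hamar-Bodø-Kristiansand: 1 + 5 + 3 = 9
Ålesund-Hamar-Kristiansand: 1 + 3 = 4
Ålesund-Tromsø-Kristiansand: 2 + 3 = 5
Ålesund-Tromsø-Drammen-Kristiansand: 2 + 1 + 2 = 5
Best route has total 4.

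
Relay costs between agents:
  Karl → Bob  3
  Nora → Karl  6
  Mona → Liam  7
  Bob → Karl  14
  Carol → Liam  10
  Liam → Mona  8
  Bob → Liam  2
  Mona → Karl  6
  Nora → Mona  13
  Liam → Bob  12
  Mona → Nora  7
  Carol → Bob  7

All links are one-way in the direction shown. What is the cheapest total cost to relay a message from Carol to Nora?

24

Routes from Carol to Nora:
Carol - Bob - Liam - Mona - Nora: 7 + 2 + 8 + 7 = 24
Carol - Liam - Mona - Nora: 10 + 8 + 7 = 25
Shortest: 24.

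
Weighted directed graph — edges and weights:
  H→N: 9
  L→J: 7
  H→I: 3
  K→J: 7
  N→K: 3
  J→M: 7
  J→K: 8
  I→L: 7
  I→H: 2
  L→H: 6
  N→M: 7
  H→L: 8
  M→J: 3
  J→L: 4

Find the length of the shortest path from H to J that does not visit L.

19

Candidate routes:
H→N→M→J: 9 + 7 + 3 = 19
H→N→K→J: 9 + 3 + 7 = 19
Best route has total 19.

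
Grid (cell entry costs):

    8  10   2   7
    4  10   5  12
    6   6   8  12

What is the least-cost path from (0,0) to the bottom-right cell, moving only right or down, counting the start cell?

44

Best path: [0,0] -> [1,0] -> [2,0] -> [2,1] -> [2,2] -> [2,3]
Cost: 8 + 4 + 6 + 6 + 8 + 12 = 44
For comparison, the top-then-right route costs 51.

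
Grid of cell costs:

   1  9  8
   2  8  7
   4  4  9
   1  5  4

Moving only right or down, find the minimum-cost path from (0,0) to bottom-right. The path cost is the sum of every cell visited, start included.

17

Best path: (0,0) (1,0) (2,0) (3,0) (3,1) (3,2)
Cost: 1 + 2 + 4 + 1 + 5 + 4 = 17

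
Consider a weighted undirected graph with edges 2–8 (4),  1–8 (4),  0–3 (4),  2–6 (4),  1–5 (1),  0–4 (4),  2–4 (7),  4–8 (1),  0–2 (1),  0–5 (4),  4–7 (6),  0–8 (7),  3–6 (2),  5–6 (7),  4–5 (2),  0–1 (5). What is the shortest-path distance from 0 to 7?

Checking several routes:
0 → 2 → 8 → 4 → 7: 1 + 4 + 1 + 6 = 12
0 → 4 → 7: 4 + 6 = 10
0 → 2 → 4 → 7: 1 + 7 + 6 = 14
0 → 8 → 4 → 7: 7 + 1 + 6 = 14
0 → 1 → 5 → 4 → 7: 5 + 1 + 2 + 6 = 14
0 → 5 → 4 → 7: 4 + 2 + 6 = 12
The minimum is 10.

10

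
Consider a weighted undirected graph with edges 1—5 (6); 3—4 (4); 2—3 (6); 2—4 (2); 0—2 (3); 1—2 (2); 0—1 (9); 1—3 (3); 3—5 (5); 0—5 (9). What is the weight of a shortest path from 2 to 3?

5

Checking several routes:
2-4-3: 2 + 4 = 6
2-3: 6
2-1-3: 2 + 3 = 5
2-1-5-3: 2 + 6 + 5 = 13
Shortest: 5.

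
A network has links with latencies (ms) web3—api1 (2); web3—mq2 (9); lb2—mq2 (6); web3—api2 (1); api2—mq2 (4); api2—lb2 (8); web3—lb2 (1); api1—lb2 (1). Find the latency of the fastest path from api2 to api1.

Comparing a few candidate routes:
api2 → web3 → lb2 → api1: 1 + 1 + 1 = 3
api2 → mq2 → lb2 → api1: 4 + 6 + 1 = 11
api2 → lb2 → web3 → api1: 8 + 1 + 2 = 11
api2 → web3 → api1: 1 + 2 = 3
api2 → lb2 → api1: 8 + 1 = 9
Shortest: 3 ms.

3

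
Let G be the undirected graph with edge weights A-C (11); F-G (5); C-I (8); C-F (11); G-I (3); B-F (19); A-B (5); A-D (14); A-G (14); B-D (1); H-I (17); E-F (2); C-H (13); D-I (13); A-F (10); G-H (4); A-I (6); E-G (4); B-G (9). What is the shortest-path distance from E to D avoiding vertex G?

A few of the E→D routes:
E -> F -> B -> D: 2 + 19 + 1 = 22
E -> F -> A -> I -> D: 2 + 10 + 6 + 13 = 31
E -> F -> A -> B -> D: 2 + 10 + 5 + 1 = 18
E -> F -> C -> A -> B -> D: 2 + 11 + 11 + 5 + 1 = 30
E -> F -> A -> D: 2 + 10 + 14 = 26
Best route has total 18.

18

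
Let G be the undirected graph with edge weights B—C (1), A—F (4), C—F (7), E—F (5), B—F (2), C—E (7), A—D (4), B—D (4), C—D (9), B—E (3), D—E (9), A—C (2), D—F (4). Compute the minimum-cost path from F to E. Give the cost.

5

Comparing a few candidate routes:
F-B-E: 2 + 3 = 5
F-B-C-E: 2 + 1 + 7 = 10
F-A-C-B-E: 4 + 2 + 1 + 3 = 10
F-E: 5
F-D-B-E: 4 + 4 + 3 = 11
F-C-B-E: 7 + 1 + 3 = 11
Best route has total 5.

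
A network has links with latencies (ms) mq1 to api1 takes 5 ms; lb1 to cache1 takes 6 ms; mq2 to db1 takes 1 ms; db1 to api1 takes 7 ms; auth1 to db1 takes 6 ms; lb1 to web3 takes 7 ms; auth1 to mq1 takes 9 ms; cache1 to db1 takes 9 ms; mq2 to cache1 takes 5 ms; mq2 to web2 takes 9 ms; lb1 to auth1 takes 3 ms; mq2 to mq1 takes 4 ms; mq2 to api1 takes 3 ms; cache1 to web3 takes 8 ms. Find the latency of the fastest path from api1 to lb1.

13

Checking several routes:
api1-mq2-db1-auth1-lb1: 3 + 1 + 6 + 3 = 13
api1-mq2-cache1-lb1: 3 + 5 + 6 = 14
api1-db1-auth1-lb1: 7 + 6 + 3 = 16
The minimum is 13 ms.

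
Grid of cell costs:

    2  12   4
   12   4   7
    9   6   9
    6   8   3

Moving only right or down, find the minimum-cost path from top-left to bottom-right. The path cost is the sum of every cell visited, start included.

One optimal route is [0,0]→[0,1]→[1,1]→[2,1]→[3,1]→[3,2].
Its cost is 2 + 12 + 4 + 6 + 8 + 3 = 35.
(Top row then right column would cost 37.)

35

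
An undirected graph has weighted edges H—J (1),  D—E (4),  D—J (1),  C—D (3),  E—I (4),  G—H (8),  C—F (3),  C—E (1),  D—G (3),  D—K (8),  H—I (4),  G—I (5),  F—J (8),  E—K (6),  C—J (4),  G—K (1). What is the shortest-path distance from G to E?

7

Checking several routes:
G -> I -> E: 5 + 4 = 9
G -> D -> C -> E: 3 + 3 + 1 = 7
G -> K -> E: 1 + 6 = 7
G -> D -> E: 3 + 4 = 7
Best route has total 7.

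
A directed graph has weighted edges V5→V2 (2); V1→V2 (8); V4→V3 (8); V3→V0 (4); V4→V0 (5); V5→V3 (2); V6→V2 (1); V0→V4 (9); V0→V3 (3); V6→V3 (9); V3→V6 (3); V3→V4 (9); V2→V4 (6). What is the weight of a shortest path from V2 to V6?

Candidate routes:
V2 → V4 → V0 → V3 → V6: 6 + 5 + 3 + 3 = 17
V2 → V4 → V3 → V6: 6 + 8 + 3 = 17
Best route has total 17.

17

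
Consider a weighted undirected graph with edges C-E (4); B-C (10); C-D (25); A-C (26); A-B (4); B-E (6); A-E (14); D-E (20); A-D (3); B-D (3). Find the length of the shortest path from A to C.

14

Checking several routes:
A - B - E - C: 4 + 6 + 4 = 14
A - D - B - C: 3 + 3 + 10 = 16
A - B - C: 4 + 10 = 14
Shortest: 14.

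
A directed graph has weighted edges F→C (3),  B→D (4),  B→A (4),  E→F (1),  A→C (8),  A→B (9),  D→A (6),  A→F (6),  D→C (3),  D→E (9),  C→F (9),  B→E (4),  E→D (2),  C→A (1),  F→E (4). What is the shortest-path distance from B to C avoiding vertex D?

8

Routes from B to C avoiding D:
B -> E -> F -> C: 4 + 1 + 3 = 8
B -> A -> C: 4 + 8 = 12
B -> A -> F -> C: 4 + 6 + 3 = 13
Best route has total 8.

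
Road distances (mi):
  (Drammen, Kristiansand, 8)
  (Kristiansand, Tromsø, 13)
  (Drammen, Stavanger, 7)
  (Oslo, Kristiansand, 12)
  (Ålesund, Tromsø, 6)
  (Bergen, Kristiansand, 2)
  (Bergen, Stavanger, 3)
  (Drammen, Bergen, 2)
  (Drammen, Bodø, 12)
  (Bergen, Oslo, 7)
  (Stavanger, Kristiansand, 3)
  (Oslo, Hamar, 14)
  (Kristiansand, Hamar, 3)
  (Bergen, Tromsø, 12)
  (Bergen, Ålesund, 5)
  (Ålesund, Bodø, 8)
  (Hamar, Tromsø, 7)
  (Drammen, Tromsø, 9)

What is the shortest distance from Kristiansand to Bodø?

15

A few of the Kristiansand→Bodø routes:
Kristiansand → Stavanger → Bergen → Drammen → Bodø: 3 + 3 + 2 + 12 = 20
Kristiansand → Drammen → Bodø: 8 + 12 = 20
Kristiansand → Bergen → Ålesund → Bodø: 2 + 5 + 8 = 15
Kristiansand → Bergen → Drammen → Bodø: 2 + 2 + 12 = 16
Kristiansand → Stavanger → Bergen → Ålesund → Bodø: 3 + 3 + 5 + 8 = 19
The minimum is 15 mi.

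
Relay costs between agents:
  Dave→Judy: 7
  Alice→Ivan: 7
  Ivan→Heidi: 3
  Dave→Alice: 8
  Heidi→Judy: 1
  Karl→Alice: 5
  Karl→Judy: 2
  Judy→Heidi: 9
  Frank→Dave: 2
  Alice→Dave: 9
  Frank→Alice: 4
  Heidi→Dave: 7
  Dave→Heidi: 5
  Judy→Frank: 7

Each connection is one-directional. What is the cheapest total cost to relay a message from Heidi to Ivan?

Routes from Heidi to Ivan:
Heidi - Judy - Frank - Alice - Ivan: 1 + 7 + 4 + 7 = 19
Heidi - Dave - Alice - Ivan: 7 + 8 + 7 = 22
Heidi - Dave - Judy - Frank - Alice - Ivan: 7 + 7 + 7 + 4 + 7 = 32
Heidi - Judy - Frank - Dave - Alice - Ivan: 1 + 7 + 2 + 8 + 7 = 25
The minimum is 19.

19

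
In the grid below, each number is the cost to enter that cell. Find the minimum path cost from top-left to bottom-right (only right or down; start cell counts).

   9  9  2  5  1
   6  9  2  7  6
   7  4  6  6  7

Path (0,0) -> (0,1) -> (0,2) -> (0,3) -> (0,4) -> (1,4) -> (2,4): 9 + 9 + 2 + 5 + 1 + 6 + 7 = 39.

39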